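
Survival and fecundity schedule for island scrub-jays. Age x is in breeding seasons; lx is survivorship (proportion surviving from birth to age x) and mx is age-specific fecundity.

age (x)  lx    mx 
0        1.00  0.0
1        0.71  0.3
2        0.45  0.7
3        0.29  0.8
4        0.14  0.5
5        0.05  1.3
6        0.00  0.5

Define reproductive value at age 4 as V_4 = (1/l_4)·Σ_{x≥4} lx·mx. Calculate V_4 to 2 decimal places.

0.96

lx·mx for x ≥ 4: 0.07, 0.065, 0 → sum = 0.135
V_4 = 0.135 / l_4 = 0.135 / 0.14 = 0.964286… → 0.96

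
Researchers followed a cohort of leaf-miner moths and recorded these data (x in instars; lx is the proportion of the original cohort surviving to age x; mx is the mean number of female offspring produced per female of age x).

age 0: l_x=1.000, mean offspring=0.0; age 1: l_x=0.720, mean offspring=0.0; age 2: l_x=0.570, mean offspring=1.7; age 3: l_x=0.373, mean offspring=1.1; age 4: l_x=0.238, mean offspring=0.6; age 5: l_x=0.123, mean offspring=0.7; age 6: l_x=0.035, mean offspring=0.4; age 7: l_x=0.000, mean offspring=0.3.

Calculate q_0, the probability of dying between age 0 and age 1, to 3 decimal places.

0.280

q_0 = (l_0 − l_1) / l_0 = (1 − 0.72) / 1
     = 0.28 / 1 = 0.28 → 0.280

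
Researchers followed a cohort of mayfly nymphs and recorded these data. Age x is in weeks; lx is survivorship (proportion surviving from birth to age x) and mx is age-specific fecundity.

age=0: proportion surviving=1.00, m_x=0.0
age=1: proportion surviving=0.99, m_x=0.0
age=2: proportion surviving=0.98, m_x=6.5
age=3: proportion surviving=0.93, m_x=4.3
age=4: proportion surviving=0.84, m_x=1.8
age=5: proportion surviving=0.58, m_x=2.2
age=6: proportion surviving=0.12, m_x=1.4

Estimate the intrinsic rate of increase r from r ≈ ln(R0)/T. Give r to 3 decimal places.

0.904

R0 = Σ lx·mx = 0 + 0 + 6.37 + 3.999 + 1.512 + 1.276 + 0.168 = 13.325
Σ x·lx·mx = 38.173; T = 38.173/13.325 = 2.86477…
r ≈ ln(R0)/T = ln(13.325)/2.86477… = 0.90396… → 0.904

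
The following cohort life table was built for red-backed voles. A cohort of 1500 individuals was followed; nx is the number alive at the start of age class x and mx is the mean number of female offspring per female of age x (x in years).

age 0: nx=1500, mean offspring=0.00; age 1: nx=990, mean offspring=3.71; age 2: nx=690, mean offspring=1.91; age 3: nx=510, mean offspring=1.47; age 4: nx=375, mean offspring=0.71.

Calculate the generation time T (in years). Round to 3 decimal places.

lx = nx/n0 = nx/1500: 1, 0.66, 0.46, 0.34, 0.25
lx·mx: 0, 2.4486, 0.8786, 0.4998, 0.1775 → R0 = 4.0045
x·lx·mx: 0, 2.4486, 1.7572, 1.4994, 0.71 → Σ = 6.4152
T = 6.4152 / 4.0045 = 1.601998… → 1.602

1.602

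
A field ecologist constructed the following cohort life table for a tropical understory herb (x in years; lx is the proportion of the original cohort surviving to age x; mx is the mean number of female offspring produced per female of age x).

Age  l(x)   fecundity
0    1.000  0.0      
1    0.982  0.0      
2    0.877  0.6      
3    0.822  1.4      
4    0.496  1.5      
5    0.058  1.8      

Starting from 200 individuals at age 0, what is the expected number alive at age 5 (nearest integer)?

12

Expected survivors = N0 · l_5 = 200 × 0.058 = 11.6 → 12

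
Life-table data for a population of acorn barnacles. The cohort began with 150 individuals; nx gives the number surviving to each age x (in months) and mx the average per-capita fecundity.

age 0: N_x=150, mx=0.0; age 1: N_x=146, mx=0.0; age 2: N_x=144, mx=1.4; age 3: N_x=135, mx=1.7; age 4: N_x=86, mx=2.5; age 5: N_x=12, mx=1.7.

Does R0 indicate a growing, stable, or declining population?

growing

lx = nx/n0 = nx/150: 1, 0.97333…, 0.96, 0.9, 0.57333…, 0.08
R0 = Σ lx·mx = 0 + 0 + 1.344 + 1.53 + 1.433333… + 0.136 = 4.443333…
R0 > 1, so the population is growing.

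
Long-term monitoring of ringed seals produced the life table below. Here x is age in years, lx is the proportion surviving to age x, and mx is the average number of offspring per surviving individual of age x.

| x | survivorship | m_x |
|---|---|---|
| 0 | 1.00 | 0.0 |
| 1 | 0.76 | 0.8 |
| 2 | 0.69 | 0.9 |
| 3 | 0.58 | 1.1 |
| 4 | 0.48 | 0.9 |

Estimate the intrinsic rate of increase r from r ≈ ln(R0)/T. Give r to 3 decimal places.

R0 = Σ lx·mx = 0 + 0.608 + 0.621 + 0.638 + 0.432 = 2.299
Σ x·lx·mx = 5.492; T = 5.492/2.299 = 2.38886…
r ≈ ln(R0)/T = ln(2.299)/2.38886… = 0.34848… → 0.348

0.348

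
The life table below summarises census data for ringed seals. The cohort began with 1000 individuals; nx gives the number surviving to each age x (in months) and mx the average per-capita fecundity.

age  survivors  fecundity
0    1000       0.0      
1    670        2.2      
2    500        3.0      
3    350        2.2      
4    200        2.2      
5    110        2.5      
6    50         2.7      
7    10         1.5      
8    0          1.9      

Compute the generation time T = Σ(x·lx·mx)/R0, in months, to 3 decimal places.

2.351

lx = nx/n0 = nx/1000: 1, 0.67, 0.5, 0.35, 0.2, 0.11, 0.05, 0.01, 0
lx·mx: 0, 1.474, 1.5, 0.77, 0.44, 0.275, 0.135, 0.015, 0 → R0 = 4.609
x·lx·mx: 0, 1.474, 3, 2.31, 1.76, 1.375, 0.81, 0.105, 0 → Σ = 10.834
T = 10.834 / 4.609 = 2.350618… → 2.351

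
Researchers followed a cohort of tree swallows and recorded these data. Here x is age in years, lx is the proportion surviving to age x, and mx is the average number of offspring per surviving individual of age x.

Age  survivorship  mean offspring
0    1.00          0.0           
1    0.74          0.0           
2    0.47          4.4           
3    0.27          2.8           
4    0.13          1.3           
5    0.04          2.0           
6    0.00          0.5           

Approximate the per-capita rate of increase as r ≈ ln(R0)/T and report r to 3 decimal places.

R0 = Σ lx·mx = 0 + 0 + 2.068 + 0.756 + 0.169 + 0.08 + 0 = 3.073
Σ x·lx·mx = 7.48; T = 7.48/3.073 = 2.4341…
r ≈ ln(R0)/T = ln(3.073)/2.4341… = 0.46122… → 0.461

0.461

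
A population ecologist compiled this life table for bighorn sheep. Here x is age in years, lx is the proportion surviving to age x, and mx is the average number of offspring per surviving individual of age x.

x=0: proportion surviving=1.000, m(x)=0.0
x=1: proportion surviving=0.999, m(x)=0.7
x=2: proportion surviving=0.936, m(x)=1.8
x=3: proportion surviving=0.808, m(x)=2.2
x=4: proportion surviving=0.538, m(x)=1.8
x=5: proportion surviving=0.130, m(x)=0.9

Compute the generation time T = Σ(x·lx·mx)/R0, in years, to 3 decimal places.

lx·mx: 0, 0.6993, 1.6848, 1.7776, 0.9684, 0.117 → R0 = 5.2471
x·lx·mx: 0, 0.6993, 3.3696, 5.3328, 3.8736, 0.585 → Σ = 13.8603
T = 13.8603 / 5.2471 = 2.641516… → 2.642

2.642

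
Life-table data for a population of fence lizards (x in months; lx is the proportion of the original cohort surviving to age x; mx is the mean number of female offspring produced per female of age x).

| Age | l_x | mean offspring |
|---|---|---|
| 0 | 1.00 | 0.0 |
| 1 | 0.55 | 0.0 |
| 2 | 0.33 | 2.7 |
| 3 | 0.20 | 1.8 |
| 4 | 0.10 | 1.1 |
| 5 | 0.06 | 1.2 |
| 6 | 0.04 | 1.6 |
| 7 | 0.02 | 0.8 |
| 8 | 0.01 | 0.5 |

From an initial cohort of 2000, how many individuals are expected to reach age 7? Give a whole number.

40

Expected survivors = N0 · l_7 = 2000 × 0.02 = 40 → 40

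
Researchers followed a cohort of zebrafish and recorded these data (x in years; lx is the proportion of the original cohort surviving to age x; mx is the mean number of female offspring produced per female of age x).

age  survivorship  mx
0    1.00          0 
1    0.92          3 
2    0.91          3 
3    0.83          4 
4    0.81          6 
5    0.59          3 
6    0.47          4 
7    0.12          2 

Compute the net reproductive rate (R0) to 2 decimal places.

17.56

lx·mx by age: 0, 2.76, 2.73, 3.32, 4.86, 1.77, 1.88, 0.24
R0 = Σ lx·mx = 17.56 → 17.56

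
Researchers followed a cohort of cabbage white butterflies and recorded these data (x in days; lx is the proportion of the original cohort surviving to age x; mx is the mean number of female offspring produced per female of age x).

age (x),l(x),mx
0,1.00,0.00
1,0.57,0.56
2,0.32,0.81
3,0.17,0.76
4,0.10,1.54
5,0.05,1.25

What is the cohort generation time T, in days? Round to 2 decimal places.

2.33

lx·mx: 0, 0.3192, 0.2592, 0.1292, 0.154, 0.0625 → R0 = 0.9241
x·lx·mx: 0, 0.3192, 0.5184, 0.3876, 0.616, 0.3125 → Σ = 2.1537
T = 2.1537 / 0.9241 = 2.330592… → 2.33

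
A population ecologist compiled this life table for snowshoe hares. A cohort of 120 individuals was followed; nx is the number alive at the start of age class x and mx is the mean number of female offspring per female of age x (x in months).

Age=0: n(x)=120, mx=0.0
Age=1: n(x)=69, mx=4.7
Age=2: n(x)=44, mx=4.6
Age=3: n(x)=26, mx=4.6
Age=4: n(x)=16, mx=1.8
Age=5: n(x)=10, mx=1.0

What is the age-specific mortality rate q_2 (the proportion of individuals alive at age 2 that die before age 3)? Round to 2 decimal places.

lx = nx/n0 = nx/120: 1, 0.575, 0.36667…, 0.21667…, 0.13333…, 0.08333…
q_2 = (l_2 − l_3) / l_2 = (0.366667… − 0.216667…) / 0.366667…
     = 0.15… / 0.366667… = 0.409091… → 0.41

0.41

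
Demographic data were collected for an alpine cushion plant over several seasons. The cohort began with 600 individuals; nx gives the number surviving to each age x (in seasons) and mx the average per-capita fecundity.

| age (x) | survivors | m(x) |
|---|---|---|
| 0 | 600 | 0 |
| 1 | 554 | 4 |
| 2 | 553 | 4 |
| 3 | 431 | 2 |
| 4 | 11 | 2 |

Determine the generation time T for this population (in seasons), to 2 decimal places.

lx = nx/n0 = nx/600: 1, 0.92333…, 0.92167…, 0.71833…, 0.01833…
lx·mx: 0, 3.693333…, 3.686667…, 1.436667…, 0.036667… → R0 = 8.853333…
x·lx·mx: 0, 3.693333…, 7.373333…, 4.31…, 0.146667… → Σ = 15.523333…
T = 15.523333… / 8.853333… = 1.753389… → 1.75

1.75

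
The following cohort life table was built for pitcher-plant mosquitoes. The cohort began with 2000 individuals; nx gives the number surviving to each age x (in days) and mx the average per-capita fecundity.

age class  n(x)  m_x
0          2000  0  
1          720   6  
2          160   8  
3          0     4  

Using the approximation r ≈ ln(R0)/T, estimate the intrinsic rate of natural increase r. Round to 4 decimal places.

0.8381

lx = nx/n0 = nx/2000: 1, 0.36, 0.08, 0
R0 = Σ lx·mx = 0 + 2.16 + 0.64 + 0 = 2.8
Σ x·lx·mx = 3.44; T = 3.44/2.8 = 1.22857…
r ≈ ln(R0)/T = ln(2.8)/1.22857… = 0.838062… → 0.8381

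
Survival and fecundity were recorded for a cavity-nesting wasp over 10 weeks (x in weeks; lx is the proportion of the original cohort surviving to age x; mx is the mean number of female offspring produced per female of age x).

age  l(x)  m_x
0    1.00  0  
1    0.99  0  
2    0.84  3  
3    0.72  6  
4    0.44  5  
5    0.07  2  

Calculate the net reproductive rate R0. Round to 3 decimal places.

9.180

lx·mx by age: 0, 0, 2.52, 4.32, 2.2, 0.14
R0 = Σ lx·mx = 9.18 → 9.180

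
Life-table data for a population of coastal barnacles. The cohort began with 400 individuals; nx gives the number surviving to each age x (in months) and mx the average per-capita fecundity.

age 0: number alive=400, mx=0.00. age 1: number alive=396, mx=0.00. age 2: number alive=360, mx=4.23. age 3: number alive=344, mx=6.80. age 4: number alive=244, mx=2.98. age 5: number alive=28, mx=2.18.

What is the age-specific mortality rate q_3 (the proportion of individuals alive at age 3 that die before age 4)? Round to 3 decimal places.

lx = nx/n0 = nx/400: 1, 0.99, 0.9, 0.86, 0.61, 0.07
q_3 = (l_3 − l_4) / l_3 = (0.86 − 0.61) / 0.86
     = 0.25 / 0.86 = 0.290698… → 0.291

0.291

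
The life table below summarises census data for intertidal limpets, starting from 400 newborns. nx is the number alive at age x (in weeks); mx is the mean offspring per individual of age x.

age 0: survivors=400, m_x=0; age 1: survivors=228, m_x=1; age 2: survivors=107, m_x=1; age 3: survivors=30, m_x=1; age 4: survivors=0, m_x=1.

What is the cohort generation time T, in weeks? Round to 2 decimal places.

1.46

lx = nx/n0 = nx/400: 1, 0.57, 0.2675, 0.075, 0
lx·mx: 0, 0.57, 0.2675, 0.075, 0 → R0 = 0.9125
x·lx·mx: 0, 0.57, 0.535, 0.225, 0 → Σ = 1.33
T = 1.33 / 0.9125 = 1.457534… → 1.46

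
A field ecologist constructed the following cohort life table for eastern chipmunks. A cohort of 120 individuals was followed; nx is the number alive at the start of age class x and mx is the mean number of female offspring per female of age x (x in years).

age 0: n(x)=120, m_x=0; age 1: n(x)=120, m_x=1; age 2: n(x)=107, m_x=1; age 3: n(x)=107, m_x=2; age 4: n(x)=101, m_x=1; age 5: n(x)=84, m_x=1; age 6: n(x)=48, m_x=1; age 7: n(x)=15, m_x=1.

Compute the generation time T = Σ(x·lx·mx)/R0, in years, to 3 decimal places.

lx = nx/n0 = nx/120: 1, 1, 0.89167…, 0.89167…, 0.84167…, 0.7, 0.4, 0.125
lx·mx: 0, 1, 0.891667…, 1.783333…, 0.841667…, 0.7, 0.4, 0.125 → R0 = 5.741667…
x·lx·mx: 0, 1, 1.783333…, 5.35…, 3.366667…, 3.5, 2.4, 0.875 → Σ = 18.275…
T = 18.275… / 5.741667… = 3.182874… → 3.183

3.183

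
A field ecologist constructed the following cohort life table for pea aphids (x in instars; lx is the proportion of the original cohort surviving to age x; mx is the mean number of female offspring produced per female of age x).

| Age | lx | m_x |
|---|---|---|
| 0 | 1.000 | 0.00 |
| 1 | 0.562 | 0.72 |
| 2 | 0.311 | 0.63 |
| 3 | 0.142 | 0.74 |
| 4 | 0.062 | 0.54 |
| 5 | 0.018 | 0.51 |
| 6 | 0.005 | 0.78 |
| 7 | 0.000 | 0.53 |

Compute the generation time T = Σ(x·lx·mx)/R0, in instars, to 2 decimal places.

lx·mx: 0, 0.40464, 0.19593, 0.10508, 0.03348, 0.00918, 0.0039, 0 → R0 = 0.75221
x·lx·mx: 0, 0.40464, 0.39186, 0.31524, 0.13392, 0.0459, 0.0234, 0 → Σ = 1.31496
T = 1.31496 / 0.75221 = 1.748129… → 1.75

1.75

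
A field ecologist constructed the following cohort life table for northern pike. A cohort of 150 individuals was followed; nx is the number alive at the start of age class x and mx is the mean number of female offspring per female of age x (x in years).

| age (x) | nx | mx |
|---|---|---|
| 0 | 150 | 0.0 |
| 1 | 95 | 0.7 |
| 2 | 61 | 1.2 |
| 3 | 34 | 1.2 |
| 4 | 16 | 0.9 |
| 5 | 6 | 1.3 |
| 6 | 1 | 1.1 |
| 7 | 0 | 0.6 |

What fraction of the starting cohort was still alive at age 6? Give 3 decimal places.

0.007

l_6 = n_6/n_0 = 1/150 = 0.006667… → 0.007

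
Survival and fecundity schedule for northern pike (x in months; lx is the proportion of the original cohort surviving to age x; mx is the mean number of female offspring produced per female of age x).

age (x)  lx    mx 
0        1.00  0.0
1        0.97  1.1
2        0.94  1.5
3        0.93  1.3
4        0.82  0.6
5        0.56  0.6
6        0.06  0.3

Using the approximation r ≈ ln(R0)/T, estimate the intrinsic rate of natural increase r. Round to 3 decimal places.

0.608

R0 = Σ lx·mx = 0 + 1.067 + 1.41 + 1.209 + 0.492 + 0.336 + 0.018 = 4.532
Σ x·lx·mx = 11.27; T = 11.27/4.532 = 2.48676…
r ≈ ln(R0)/T = ln(4.532)/2.48676… = 0.60768… → 0.608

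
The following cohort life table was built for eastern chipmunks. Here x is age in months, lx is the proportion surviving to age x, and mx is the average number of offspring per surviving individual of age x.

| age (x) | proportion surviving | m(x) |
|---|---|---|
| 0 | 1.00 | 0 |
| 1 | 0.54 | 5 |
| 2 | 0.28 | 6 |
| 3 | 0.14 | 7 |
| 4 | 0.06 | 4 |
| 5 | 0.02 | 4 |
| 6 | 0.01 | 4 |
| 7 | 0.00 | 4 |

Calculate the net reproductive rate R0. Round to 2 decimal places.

5.72

lx·mx by age: 0, 2.7, 1.68, 0.98, 0.24, 0.08, 0.04, 0
R0 = Σ lx·mx = 5.72 → 5.72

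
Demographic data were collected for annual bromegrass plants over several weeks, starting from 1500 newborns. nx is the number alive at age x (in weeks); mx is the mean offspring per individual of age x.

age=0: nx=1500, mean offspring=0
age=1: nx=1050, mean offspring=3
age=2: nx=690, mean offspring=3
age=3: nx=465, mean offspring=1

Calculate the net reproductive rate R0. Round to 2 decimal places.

3.79

lx = nx/n0 = nx/1500: 1, 0.7, 0.46, 0.31
lx·mx by age: 0, 2.1, 1.38, 0.31
R0 = Σ lx·mx = 3.79 → 3.79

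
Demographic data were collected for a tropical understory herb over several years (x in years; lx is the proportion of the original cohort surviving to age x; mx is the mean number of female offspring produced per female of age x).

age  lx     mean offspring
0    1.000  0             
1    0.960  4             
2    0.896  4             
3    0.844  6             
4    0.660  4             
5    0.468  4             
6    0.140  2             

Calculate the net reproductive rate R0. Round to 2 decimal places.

lx·mx by age: 0, 3.84, 3.584, 5.064, 2.64, 1.872, 0.28
R0 = Σ lx·mx = 17.28 → 17.28

17.28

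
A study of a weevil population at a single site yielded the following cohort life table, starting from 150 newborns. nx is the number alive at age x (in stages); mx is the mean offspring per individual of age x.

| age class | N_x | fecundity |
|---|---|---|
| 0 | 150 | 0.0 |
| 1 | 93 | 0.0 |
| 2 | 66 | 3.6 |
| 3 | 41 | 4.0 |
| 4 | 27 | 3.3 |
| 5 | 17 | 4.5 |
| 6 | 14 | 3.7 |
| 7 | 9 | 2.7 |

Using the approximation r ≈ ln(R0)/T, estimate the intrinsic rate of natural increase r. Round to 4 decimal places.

lx = nx/n0 = nx/150: 1, 0.62, 0.44, 0.27333…, 0.18, 0.11333…, 0.09333…, 0.06
R0 = Σ lx·mx = 0 + 0 + 1.584 + 1.09333… + 0.594 + 0.51… + 0.34533… + 0.162 = 4.288667…
Σ x·lx·mx = 14.58…; T = 14.58…/4.288667… = 3.39966…
r ≈ ln(R0)/T = ln(4.288667…)/3.39966… = 0.428271… → 0.4283

0.4283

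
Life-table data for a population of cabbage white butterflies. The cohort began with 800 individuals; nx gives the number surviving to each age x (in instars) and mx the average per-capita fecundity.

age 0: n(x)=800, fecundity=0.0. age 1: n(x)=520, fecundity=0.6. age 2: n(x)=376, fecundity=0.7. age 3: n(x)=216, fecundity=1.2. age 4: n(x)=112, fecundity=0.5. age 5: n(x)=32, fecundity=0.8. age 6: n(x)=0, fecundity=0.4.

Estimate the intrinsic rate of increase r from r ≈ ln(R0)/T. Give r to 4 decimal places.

lx = nx/n0 = nx/800: 1, 0.65, 0.47, 0.27, 0.14, 0.04, 0
R0 = Σ lx·mx = 0 + 0.39 + 0.329 + 0.324 + 0.07 + 0.032 + 0 = 1.145
Σ x·lx·mx = 2.46; T = 2.46/1.145 = 2.14847…
r ≈ ln(R0)/T = ln(1.145)/2.14847… = 0.063024… → 0.0630

0.0630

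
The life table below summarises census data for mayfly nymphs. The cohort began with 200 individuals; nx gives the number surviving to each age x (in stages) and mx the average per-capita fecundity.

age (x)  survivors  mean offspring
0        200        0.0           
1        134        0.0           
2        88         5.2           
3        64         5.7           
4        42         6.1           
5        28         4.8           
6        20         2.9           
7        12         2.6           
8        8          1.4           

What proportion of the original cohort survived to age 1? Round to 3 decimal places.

l_1 = n_1/n_0 = 134/200 = 0.67 → 0.670

0.670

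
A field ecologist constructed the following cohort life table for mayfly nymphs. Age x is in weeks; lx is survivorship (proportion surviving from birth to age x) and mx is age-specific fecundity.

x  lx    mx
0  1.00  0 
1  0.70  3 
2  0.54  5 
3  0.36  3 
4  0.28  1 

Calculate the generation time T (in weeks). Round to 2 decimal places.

1.93

lx·mx: 0, 2.1, 2.7, 1.08, 0.28 → R0 = 6.16
x·lx·mx: 0, 2.1, 5.4, 3.24, 1.12 → Σ = 11.86
T = 11.86 / 6.16 = 1.925325… → 1.93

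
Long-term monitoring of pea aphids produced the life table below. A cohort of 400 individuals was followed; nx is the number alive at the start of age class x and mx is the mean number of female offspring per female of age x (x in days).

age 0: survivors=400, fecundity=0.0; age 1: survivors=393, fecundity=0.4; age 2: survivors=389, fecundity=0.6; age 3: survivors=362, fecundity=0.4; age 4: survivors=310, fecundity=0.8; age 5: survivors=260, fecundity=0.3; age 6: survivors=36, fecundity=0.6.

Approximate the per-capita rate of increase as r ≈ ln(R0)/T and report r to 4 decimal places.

lx = nx/n0 = nx/400: 1, 0.9825, 0.9725, 0.905, 0.775, 0.65, 0.09
R0 = Σ lx·mx = 0 + 0.393 + 0.5835 + 0.362 + 0.62 + 0.195 + 0.054 = 2.2075
Σ x·lx·mx = 6.425; T = 6.425/2.2075 = 2.91053…
r ≈ ln(R0)/T = ln(2.2075)/2.91053… = 0.272067… → 0.2721

0.2721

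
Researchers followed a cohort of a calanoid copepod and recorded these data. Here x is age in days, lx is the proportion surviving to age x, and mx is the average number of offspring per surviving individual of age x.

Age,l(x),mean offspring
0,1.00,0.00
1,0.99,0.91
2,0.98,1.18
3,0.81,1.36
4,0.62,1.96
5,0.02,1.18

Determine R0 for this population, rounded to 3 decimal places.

4.398

lx·mx by age: 0, 0.9009, 1.1564, 1.1016, 1.2152, 0.0236
R0 = Σ lx·mx = 4.3977 → 4.398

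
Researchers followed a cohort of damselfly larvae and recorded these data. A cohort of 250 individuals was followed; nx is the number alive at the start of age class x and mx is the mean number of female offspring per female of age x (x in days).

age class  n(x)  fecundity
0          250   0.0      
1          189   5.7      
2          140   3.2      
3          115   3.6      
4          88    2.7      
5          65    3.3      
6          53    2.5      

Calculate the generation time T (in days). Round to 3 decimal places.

lx = nx/n0 = nx/250: 1, 0.756, 0.56, 0.46, 0.352, 0.26, 0.212
lx·mx: 0, 4.3092, 1.792, 1.656, 0.9504, 0.858, 0.53 → R0 = 10.0956
x·lx·mx: 0, 4.3092, 3.584, 4.968, 3.8016, 4.29, 3.18 → Σ = 24.1328
T = 24.1328 / 10.0956 = 2.390428… → 2.390

2.390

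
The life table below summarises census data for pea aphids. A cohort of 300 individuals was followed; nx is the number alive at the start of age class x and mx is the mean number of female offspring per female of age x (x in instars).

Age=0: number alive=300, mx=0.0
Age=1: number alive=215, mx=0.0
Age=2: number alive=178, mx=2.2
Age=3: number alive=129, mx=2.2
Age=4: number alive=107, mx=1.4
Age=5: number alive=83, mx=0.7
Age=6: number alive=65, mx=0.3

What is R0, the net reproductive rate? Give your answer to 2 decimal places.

3.01

lx = nx/n0 = nx/300: 1, 0.71667…, 0.59333…, 0.43, 0.35667…, 0.27667…, 0.21667…
lx·mx by age: 0, 0, 1.305333…, 0.946, 0.499333…, 0.193667…, 0.065…
R0 = Σ lx·mx = 3.009333… → 3.01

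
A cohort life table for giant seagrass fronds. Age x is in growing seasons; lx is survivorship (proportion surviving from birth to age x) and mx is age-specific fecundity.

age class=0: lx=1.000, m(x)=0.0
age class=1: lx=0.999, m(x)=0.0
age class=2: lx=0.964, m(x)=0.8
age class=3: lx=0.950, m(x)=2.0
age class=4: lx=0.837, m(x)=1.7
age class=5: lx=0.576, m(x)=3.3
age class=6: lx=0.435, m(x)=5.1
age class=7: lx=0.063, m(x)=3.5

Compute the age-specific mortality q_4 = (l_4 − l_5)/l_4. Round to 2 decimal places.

q_4 = (l_4 − l_5) / l_4 = (0.837 − 0.576) / 0.837
     = 0.261 / 0.837 = 0.311828… → 0.31

0.31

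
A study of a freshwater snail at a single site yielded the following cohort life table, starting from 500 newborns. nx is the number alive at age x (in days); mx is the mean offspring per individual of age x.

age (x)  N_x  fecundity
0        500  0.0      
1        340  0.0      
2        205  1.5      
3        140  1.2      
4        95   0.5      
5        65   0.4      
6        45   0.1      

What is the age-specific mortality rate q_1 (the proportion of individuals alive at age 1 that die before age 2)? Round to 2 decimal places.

lx = nx/n0 = nx/500: 1, 0.68, 0.41, 0.28, 0.19, 0.13, 0.09
q_1 = (l_1 − l_2) / l_1 = (0.68 − 0.41) / 0.68
     = 0.27 / 0.68 = 0.397059… → 0.40

0.40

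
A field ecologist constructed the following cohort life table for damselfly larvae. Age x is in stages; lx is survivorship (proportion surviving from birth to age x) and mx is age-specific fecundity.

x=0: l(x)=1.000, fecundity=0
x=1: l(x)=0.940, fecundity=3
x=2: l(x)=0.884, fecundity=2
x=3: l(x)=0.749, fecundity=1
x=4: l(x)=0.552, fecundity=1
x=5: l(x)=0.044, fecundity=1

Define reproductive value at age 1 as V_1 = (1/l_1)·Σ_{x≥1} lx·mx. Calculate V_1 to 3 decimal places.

lx·mx for x ≥ 1: 2.82, 1.768, 0.749, 0.552, 0.044 → sum = 5.933
V_1 = 5.933 / l_1 = 5.933 / 0.94 = 6.311702… → 6.312

6.312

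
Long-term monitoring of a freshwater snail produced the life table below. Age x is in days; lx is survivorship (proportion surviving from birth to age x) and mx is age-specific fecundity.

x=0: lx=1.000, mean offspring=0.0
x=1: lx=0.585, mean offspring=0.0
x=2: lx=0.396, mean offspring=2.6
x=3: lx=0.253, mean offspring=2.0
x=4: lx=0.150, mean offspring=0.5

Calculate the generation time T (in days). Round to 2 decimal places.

2.41

lx·mx: 0, 0, 1.0296, 0.506, 0.075 → R0 = 1.6106
x·lx·mx: 0, 0, 2.0592, 1.518, 0.3 → Σ = 3.8772
T = 3.8772 / 1.6106 = 2.407302… → 2.41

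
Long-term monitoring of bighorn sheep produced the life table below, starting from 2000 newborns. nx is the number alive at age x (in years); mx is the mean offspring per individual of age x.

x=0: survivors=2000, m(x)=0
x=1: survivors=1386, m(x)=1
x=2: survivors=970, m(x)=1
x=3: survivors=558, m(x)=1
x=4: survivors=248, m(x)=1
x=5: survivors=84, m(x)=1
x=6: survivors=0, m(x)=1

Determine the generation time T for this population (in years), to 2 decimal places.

1.98

lx = nx/n0 = nx/2000: 1, 0.693, 0.485, 0.279, 0.124, 0.042, 0
lx·mx: 0, 0.693, 0.485, 0.279, 0.124, 0.042, 0 → R0 = 1.623
x·lx·mx: 0, 0.693, 0.97, 0.837, 0.496, 0.21, 0 → Σ = 3.206
T = 3.206 / 1.623 = 1.975354… → 1.98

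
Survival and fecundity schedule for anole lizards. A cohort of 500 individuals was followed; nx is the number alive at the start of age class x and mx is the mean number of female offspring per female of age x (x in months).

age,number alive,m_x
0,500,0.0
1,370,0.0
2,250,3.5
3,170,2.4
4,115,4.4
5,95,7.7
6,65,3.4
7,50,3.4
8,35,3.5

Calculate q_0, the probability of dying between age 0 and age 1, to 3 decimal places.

0.260

lx = nx/n0 = nx/500: 1, 0.74, 0.5, 0.34, 0.23, 0.19, 0.13, 0.1, 0.07
q_0 = (l_0 − l_1) / l_0 = (1 − 0.74) / 1
     = 0.26 / 1 = 0.26 → 0.260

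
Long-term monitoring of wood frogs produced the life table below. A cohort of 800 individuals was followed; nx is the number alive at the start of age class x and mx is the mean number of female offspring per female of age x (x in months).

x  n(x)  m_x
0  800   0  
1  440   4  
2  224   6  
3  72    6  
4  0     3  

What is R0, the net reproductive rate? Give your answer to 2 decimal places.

lx = nx/n0 = nx/800: 1, 0.55, 0.28, 0.09, 0
lx·mx by age: 0, 2.2, 1.68, 0.54, 0
R0 = Σ lx·mx = 4.42 → 4.42

4.42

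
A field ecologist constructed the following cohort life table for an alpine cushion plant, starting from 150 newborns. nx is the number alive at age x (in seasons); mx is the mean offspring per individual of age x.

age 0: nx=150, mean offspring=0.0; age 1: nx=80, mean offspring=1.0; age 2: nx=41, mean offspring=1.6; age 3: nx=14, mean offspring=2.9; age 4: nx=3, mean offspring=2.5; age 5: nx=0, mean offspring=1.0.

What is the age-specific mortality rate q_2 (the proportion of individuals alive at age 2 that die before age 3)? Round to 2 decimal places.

0.66

lx = nx/n0 = nx/150: 1, 0.53333…, 0.27333…, 0.09333…, 0.02, 0
q_2 = (l_2 − l_3) / l_2 = (0.273333… − 0.093333…) / 0.273333…
     = 0.18… / 0.273333… = 0.658537… → 0.66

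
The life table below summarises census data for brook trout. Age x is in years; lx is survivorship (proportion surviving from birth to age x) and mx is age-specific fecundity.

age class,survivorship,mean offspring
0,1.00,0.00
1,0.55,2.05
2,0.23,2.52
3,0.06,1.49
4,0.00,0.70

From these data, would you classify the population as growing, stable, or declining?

growing

R0 = Σ lx·mx = 0 + 1.1275 + 0.5796 + 0.0894 + 0 = 1.7965
R0 > 1, so the population is growing.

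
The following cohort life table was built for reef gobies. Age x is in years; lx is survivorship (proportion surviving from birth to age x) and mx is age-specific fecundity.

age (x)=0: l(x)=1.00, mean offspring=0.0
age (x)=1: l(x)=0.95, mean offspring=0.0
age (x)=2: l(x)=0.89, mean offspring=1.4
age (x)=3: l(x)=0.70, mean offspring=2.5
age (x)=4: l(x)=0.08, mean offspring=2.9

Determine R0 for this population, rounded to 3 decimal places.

lx·mx by age: 0, 0, 1.246, 1.75, 0.232
R0 = Σ lx·mx = 3.228 → 3.228

3.228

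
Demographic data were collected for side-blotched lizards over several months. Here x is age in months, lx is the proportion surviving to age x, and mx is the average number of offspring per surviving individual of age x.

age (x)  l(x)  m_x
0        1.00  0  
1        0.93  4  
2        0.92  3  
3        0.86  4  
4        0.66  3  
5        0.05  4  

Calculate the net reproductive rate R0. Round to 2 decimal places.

12.10

lx·mx by age: 0, 3.72, 2.76, 3.44, 1.98, 0.2
R0 = Σ lx·mx = 12.1 → 12.10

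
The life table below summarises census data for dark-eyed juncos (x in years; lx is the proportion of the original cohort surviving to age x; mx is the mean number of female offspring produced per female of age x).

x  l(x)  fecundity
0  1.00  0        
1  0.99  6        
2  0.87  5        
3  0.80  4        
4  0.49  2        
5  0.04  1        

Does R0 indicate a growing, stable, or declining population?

R0 = Σ lx·mx = 0 + 5.94 + 4.35 + 3.2 + 0.98 + 0.04 = 14.51
R0 > 1, so the population is growing.

growing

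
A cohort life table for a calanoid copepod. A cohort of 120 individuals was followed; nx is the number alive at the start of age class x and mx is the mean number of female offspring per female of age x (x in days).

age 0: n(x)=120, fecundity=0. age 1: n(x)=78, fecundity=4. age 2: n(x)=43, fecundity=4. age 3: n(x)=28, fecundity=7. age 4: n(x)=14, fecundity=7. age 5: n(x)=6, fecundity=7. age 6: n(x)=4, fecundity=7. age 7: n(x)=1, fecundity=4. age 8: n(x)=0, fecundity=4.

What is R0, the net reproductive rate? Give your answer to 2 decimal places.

7.10

lx = nx/n0 = nx/120: 1, 0.65, 0.35833…, 0.23333…, 0.11667…, 0.05, 0.03333…, 0.00833…, 0
lx·mx by age: 0, 2.6, 1.433333…, 1.633333…, 0.816667…, 0.35, 0.233333…, 0.033333…, 0
R0 = Σ lx·mx = 7.1… → 7.10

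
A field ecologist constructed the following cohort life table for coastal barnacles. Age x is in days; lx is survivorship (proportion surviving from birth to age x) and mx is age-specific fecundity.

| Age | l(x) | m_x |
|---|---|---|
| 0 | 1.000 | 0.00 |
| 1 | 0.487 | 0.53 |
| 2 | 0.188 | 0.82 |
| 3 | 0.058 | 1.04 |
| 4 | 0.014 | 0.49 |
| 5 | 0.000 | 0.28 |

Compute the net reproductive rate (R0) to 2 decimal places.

0.48

lx·mx by age: 0, 0.25811, 0.15416, 0.06032, 0.00686, 0
R0 = Σ lx·mx = 0.47945 → 0.48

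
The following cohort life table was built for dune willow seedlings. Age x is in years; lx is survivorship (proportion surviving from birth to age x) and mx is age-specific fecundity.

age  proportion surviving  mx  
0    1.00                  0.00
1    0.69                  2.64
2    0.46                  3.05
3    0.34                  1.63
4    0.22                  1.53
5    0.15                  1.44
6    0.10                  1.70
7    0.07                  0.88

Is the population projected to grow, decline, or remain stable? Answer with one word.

R0 = Σ lx·mx = 0 + 1.8216 + 1.403 + 0.5542 + 0.3366 + 0.216 + 0.17 + 0.0616 = 4.563
R0 > 1, so the population is growing.

growing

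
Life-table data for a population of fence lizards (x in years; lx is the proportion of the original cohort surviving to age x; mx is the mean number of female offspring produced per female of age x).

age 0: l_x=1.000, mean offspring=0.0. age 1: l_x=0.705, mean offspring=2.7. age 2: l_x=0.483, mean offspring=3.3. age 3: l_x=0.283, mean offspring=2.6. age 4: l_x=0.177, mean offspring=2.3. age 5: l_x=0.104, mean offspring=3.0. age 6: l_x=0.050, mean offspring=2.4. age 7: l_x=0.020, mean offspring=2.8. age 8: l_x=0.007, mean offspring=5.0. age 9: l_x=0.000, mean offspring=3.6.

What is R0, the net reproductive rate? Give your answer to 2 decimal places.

5.16

lx·mx by age: 0, 1.9035, 1.5939, 0.7358, 0.4071, 0.312, 0.12, 0.056, 0.035, 0
R0 = Σ lx·mx = 5.1633 → 5.16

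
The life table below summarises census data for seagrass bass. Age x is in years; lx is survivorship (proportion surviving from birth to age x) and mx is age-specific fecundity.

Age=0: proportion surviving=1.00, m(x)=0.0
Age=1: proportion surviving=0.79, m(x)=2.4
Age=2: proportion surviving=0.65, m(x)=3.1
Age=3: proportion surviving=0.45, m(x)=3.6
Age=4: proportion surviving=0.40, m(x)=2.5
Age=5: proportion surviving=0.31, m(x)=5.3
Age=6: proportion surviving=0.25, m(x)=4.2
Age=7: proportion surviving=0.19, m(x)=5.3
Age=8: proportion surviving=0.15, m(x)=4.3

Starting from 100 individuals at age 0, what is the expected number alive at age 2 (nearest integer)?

Expected survivors = N0 · l_2 = 100 × 0.65 = 65 → 65

65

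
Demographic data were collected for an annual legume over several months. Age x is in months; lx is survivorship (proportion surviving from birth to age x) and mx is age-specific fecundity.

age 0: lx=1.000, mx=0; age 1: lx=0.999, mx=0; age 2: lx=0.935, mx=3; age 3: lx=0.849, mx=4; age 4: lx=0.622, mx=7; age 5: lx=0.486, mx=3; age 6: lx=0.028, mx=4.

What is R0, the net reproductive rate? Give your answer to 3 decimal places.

12.125

lx·mx by age: 0, 0, 2.805, 3.396, 4.354, 1.458, 0.112
R0 = Σ lx·mx = 12.125 → 12.125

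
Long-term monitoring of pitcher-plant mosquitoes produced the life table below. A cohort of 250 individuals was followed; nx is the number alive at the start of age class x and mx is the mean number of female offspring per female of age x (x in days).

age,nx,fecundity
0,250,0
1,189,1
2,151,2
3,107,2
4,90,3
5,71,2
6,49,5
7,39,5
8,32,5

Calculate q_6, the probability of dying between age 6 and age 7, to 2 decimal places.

0.20

lx = nx/n0 = nx/250: 1, 0.756, 0.604, 0.428, 0.36, 0.284, 0.196, 0.156, 0.128
q_6 = (l_6 − l_7) / l_6 = (0.196 − 0.156) / 0.196
     = 0.04 / 0.196 = 0.204082… → 0.20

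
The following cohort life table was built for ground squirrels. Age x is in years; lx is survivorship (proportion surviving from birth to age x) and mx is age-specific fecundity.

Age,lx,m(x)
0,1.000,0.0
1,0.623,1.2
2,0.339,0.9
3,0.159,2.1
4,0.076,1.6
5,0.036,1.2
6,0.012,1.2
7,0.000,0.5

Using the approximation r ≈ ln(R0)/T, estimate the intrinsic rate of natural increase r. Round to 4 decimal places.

R0 = Σ lx·mx = 0 + 0.7476 + 0.3051 + 0.3339 + 0.1216 + 0.0432 + 0.0144 + 0 = 1.5658
Σ x·lx·mx = 3.1483; T = 3.1483/1.5658 = 2.01067…
r ≈ ln(R0)/T = ln(1.5658)/2.01067… = 0.223009… → 0.2230

0.2230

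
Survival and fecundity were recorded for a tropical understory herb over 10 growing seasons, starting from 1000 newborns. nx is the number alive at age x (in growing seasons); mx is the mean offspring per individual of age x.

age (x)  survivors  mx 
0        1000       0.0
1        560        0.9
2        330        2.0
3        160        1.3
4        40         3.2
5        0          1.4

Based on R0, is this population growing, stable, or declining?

lx = nx/n0 = nx/1000: 1, 0.56, 0.33, 0.16, 0.04, 0
R0 = Σ lx·mx = 0 + 0.504 + 0.66 + 0.208 + 0.128 + 0 = 1.5
R0 > 1, so the population is growing.

growing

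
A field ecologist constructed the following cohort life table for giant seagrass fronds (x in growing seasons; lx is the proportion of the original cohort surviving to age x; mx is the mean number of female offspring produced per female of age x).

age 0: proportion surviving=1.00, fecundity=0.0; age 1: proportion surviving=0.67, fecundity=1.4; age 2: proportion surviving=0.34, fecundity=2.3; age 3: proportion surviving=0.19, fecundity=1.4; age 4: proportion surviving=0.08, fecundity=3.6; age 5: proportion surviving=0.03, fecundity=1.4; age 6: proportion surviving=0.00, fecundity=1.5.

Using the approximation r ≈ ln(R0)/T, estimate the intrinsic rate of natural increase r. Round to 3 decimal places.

0.417

R0 = Σ lx·mx = 0 + 0.938 + 0.782 + 0.266 + 0.288 + 0.042 + 0 = 2.316
Σ x·lx·mx = 4.662; T = 4.662/2.316 = 2.01295…
r ≈ ln(R0)/T = ln(2.316)/2.01295… = 0.41722… → 0.417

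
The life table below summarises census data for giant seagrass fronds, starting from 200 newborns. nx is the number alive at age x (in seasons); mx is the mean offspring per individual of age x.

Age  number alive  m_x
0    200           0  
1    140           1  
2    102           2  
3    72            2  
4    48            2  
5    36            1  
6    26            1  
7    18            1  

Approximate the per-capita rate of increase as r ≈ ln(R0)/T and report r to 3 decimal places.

0.436

lx = nx/n0 = nx/200: 1, 0.7, 0.51, 0.36, 0.24, 0.18, 0.13, 0.09
R0 = Σ lx·mx = 0 + 0.7 + 1.02 + 0.72 + 0.48 + 0.18 + 0.13 + 0.09 = 3.32
Σ x·lx·mx = 9.13; T = 9.13/3.32 = 2.75
r ≈ ln(R0)/T = ln(3.32)/2.75 = 0.43635… → 0.436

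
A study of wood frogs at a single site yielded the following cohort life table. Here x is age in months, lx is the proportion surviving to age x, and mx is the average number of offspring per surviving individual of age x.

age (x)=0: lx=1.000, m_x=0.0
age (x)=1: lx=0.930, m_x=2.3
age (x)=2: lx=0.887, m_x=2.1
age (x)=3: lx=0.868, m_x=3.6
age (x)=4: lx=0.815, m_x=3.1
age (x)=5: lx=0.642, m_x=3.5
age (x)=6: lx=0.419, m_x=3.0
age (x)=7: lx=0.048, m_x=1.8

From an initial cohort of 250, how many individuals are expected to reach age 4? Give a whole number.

204

Expected survivors = N0 · l_4 = 250 × 0.815 = 203.75 → 204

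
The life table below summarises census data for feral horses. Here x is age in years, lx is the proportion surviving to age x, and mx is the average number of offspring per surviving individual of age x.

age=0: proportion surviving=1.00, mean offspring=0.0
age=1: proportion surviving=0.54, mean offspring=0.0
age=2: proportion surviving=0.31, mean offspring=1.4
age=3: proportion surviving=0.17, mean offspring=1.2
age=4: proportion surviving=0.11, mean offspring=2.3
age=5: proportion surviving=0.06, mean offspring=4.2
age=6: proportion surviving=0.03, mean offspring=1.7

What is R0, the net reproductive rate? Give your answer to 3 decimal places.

lx·mx by age: 0, 0, 0.434, 0.204, 0.253, 0.252, 0.051
R0 = Σ lx·mx = 1.194 → 1.194

1.194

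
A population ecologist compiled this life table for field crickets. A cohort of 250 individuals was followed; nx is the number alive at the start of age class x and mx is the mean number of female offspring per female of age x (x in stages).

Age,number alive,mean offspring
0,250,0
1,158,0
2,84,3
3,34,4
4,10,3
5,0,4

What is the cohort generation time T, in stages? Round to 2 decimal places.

lx = nx/n0 = nx/250: 1, 0.632, 0.336, 0.136, 0.04, 0
lx·mx: 0, 0, 1.008, 0.544, 0.12, 0 → R0 = 1.672
x·lx·mx: 0, 0, 2.016, 1.632, 0.48, 0 → Σ = 4.128
T = 4.128 / 1.672 = 2.4689… → 2.47

2.47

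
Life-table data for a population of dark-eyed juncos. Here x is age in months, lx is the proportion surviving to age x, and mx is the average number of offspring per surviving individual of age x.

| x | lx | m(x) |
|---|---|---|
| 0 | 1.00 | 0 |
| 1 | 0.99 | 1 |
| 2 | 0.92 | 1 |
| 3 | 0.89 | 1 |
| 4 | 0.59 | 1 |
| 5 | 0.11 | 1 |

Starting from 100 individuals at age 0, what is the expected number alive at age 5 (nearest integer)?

11

Expected survivors = N0 · l_5 = 100 × 0.11 = 11 → 11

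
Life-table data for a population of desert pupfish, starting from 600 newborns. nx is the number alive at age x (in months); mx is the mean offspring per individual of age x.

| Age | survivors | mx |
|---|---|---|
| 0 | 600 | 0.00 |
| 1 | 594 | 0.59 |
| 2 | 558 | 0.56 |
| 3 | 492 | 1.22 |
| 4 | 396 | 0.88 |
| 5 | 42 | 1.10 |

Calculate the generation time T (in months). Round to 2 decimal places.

2.65

lx = nx/n0 = nx/600: 1, 0.99, 0.93, 0.82, 0.66, 0.07
lx·mx: 0, 0.5841, 0.5208, 1.0004, 0.5808, 0.077 → R0 = 2.7631
x·lx·mx: 0, 0.5841, 1.0416, 3.0012, 2.3232, 0.385 → Σ = 7.3351
T = 7.3351 / 2.7631 = 2.654663… → 2.65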